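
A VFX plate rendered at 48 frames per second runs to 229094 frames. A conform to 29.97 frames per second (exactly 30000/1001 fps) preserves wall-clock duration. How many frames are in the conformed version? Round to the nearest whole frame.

143041 frames

Frames at target rate = 229094 × (30000/1001) / (48) = 143183750/1001 ≈ 143040.709.
Nearest whole frame: 143041.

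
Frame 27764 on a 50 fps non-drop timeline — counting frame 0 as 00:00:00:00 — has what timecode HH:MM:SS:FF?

00:09:15:14

27764 ÷ 50 = 555 full seconds, remainder 14 frames.
555 s = 0 h 9 min 15 s.
Timecode: 00:09:15:14.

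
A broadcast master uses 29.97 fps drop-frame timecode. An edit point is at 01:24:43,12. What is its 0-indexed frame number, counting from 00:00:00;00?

152350

As if non-drop at 30 labels/s: (1 × 3600 + 24 × 60 + 43) × 30 + 12 = 152502.
Minute boundaries passed: 84; those not divisible by 10: 84 − 8 = 76; dropped labels = 2 × 76 = 152.
Actual frame index = 152502 − 152 = 152350.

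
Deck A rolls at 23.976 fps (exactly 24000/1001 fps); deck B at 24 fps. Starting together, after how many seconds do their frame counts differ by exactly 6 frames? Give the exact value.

250.25 seconds

The gap grows by |24 − 24000/1001| = 24/1001 frames per second.
Time for a 6-frame gap: 6 ÷ (24/1001) = 250.25 s.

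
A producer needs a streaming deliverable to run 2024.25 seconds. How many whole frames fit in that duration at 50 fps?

101212 frames

Frames = 2024.25 × 50 = 202425/2 ≈ 101212.5000.
Complete frames: 101212.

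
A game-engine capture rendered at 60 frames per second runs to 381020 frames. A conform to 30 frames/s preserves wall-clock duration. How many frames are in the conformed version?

Frames at target rate = 381020 × (30) / (60) = 190510.

190510 frames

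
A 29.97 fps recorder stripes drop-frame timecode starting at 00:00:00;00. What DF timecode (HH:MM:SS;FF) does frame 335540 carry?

03:06:35;26

Each 10-minute DF block holds 10 × 60 × 30 − 9 × 2 = 17982 frames. 335540 ÷ 17982 → 18 full blocks, remainder 11864.
Within the partial block the first minute is 1800 frames and each further minute 1798, so 6 further minute boundaries passed. Total skipped labels = 18 × 18 + 2 × 6 = 336.
Non-drop label index = 335540 + 336 = 335876; at 30 labels/s that is 03:06:35:26, i.e. DF 03:06:35;26.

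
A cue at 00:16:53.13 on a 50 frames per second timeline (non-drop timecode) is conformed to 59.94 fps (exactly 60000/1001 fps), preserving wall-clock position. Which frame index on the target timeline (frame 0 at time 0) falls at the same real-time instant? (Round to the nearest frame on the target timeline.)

Source frame index: (0×3600 + 16×60 + 53) × 50 + 13 = 50663.
Real time: 50663 / (50) = 50663/50 s.
Target frame: (50663/50) × (60000/1001) = 60795600/1001 ≈ 60734.865 → 60735.

frame 60735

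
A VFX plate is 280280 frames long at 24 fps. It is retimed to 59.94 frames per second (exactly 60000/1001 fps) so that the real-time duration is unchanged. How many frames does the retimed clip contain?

700000 frames

Target frames = source frames × (target rate / source rate) = 280280 × (60000/1001)/(24) = 280280 × 2500/1001 = 700000.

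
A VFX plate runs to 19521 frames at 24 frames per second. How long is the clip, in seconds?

813.375 seconds

Running time = 19521 / (24) = 813.375 s.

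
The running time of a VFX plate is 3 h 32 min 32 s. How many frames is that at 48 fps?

612096 frames

3 h 32 min 32 s = 12752 s.
Frames = 12752 × 48 = 612096.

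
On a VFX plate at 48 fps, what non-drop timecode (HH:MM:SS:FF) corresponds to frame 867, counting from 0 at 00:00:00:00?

00:00:18:03

867 ÷ 48 = 18 full seconds, remainder 3 frames.
18 s = 0 h 0 min 18 s.
Timecode: 00:00:18:03.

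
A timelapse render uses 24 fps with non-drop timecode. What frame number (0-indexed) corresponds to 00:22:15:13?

frame 32053

Total seconds to the label: (0 × 3600 + 22 × 60 + 15) = 1335.
Frame index = 1335 × 24 + 13 = 32053.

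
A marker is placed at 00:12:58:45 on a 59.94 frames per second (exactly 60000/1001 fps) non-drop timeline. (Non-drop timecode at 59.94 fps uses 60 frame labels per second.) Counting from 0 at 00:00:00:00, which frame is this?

46725

Total seconds to the label: (0 × 3600 + 12 × 60 + 58) = 778.
Frame index = 778 × 60 + 45 = 46725.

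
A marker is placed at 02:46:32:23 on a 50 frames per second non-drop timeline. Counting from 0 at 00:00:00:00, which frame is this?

Total seconds to the label: (2 × 3600 + 46 × 60 + 32) = 9992.
Frame index = 9992 × 50 + 23 = 499623.

499623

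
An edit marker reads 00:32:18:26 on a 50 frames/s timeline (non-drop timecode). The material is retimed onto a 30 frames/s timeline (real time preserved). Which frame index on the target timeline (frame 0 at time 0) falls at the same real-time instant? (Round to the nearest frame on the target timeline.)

Source frame index: (0×3600 + 32×60 + 18) × 50 + 26 = 96926.
Real time: 96926 / (50) = 48463/25 s.
Target frame: (48463/25) × (30) = 290778/5 ≈ 58155.600 → 58156.

frame 58156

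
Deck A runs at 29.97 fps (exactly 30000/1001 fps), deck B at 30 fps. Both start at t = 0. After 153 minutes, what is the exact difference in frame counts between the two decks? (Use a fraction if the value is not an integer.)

275400/1001 frames

153 min = 9180 s.
A emits 30000/1001 × 9180 = 275400000/1001 frames; B emits 30 × 9180 = 275400.
Difference = 275400/1001 frames (≈ 275.1249); B is ahead of A.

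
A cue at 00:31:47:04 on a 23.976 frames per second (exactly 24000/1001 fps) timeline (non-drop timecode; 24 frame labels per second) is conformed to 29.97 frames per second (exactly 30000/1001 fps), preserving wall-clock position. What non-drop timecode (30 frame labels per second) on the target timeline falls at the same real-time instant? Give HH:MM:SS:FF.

00:31:47:05

Source frame index: (0×3600 + 31×60 + 47) × 24 + 4 = 45772.
Real time: 45772 / (24000/1001) = 11454443/6000 s.
Target frame: (11454443/6000) × (30000/1001) = 57215.
At 30 labels/s: frame 57215 → 00:31:47:05.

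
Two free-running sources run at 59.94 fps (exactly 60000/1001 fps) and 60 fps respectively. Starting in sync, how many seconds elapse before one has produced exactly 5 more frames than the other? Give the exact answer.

1001/12 seconds

The gap grows by |60 − 60000/1001| = 60/1001 frames per second.
Time for a 5-frame gap: 5 ÷ (60/1001) = 1001/12 s.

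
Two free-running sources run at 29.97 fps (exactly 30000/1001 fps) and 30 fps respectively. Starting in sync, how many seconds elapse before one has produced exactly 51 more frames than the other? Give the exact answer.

1701.7 seconds

The gap grows by |30 − 30000/1001| = 30/1001 frames per second.
Time for a 51-frame gap: 51 ÷ (30/1001) = 1701.7 s.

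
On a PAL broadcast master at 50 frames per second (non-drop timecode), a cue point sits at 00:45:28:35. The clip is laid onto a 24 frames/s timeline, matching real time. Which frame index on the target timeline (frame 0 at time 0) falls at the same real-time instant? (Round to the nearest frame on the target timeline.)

Source frame index: (0×3600 + 45×60 + 28) × 50 + 35 = 136435.
Real time: 136435 / (50) = 27287/10 s.
Target frame: (27287/10) × (24) = 327444/5 ≈ 65488.800 → 65489.

frame 65489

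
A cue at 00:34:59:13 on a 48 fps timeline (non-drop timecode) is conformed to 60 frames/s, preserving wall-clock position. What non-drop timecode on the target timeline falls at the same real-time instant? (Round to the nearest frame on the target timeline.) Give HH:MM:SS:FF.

Source frame index: (0×3600 + 34×60 + 59) × 48 + 13 = 100765.
Real time: 100765 / (48) = 100765/48 s.
Target frame: (100765/48) × (60) = 503825/4 ≈ 125956.250 → 125956.
At 60 labels/s: frame 125956 → 00:34:59:16.

00:34:59:16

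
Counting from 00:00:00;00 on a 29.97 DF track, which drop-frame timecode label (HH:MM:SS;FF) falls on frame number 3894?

00:02:09;28

Each 10-minute DF block holds 10 × 60 × 30 − 9 × 2 = 17982 frames. 3894 ÷ 17982 → 0 full blocks, remainder 3894.
Within the partial block the first minute is 1800 frames and each further minute 1798, so 2 further minute boundaries passed. Total skipped labels = 18 × 0 + 2 × 2 = 4.
Non-drop label index = 3894 + 4 = 3898; at 30 labels/s that is 00:02:09:28, i.e. DF 00:02:09;28.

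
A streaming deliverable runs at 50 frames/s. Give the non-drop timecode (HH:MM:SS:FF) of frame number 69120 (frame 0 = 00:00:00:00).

69120 ÷ 50 = 1382 full seconds, remainder 20 frames.
1382 s = 0 h 23 min 2 s.
Timecode: 00:23:02:20.

00:23:02:20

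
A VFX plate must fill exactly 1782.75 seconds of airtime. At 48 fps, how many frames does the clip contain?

85572 frames

Frames = 1782.75 × 48 = 85572.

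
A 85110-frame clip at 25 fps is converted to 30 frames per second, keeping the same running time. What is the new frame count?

Target frames = source frames × (target rate / source rate) = 85110 × (30)/(25) = 85110 × 6/5 = 102132.

102132 frames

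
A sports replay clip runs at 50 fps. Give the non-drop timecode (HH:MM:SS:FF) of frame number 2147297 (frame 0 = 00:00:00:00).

2147297 ÷ 50 = 42945 full seconds, remainder 47 frames.
42945 s = 11 h 55 min 45 s.
Timecode: 11:55:45:47.

11:55:45:47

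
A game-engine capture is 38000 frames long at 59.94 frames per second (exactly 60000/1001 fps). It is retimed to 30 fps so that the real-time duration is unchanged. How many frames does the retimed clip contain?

Target frames = source frames × (target rate / source rate) = 38000 × (30)/(60000/1001) = 38000 × 1001/2000 = 19019.

19019 frames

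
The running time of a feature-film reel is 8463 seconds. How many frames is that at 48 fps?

406224 frames

Frames = 8463 × 48 = 406224.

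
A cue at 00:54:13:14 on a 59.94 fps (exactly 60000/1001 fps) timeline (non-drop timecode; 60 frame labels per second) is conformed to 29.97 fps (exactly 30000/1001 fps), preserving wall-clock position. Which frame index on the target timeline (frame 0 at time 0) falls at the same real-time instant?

Source frame index: (0×3600 + 54×60 + 13) × 60 + 14 = 195194.
Real time: 195194 / (60000/1001) = 97694597/30000 s.
Target frame: (97694597/30000) × (30000/1001) = 97597.

frame 97597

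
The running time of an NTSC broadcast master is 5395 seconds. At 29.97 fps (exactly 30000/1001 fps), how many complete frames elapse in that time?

Frames = 5395 × 30000/1001 = 12450000/77 ≈ 161688.3117.
Complete frames: 161688.

161688 frames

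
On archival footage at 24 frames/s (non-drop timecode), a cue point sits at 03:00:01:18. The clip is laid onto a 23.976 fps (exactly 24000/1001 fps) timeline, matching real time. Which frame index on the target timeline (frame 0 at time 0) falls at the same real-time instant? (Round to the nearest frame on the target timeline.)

frame 258983

Source frame index: (3×3600 + 0×60 + 1) × 24 + 18 = 259242.
Real time: 259242 / (24) = 43207/4 s.
Target frame: (43207/4) × (24000/1001) = 259242000/1001 ≈ 258983.017 → 258983.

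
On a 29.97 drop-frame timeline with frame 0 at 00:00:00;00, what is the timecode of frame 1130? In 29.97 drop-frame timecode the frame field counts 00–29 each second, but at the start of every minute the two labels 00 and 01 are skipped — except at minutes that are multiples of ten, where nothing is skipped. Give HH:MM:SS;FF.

Ten DF minutes hold 17982 frames, so frame 1130 lies in block 0 (frames 0–17981) with 1130 frames into that block.
The block's first minute is 1800 frames and the rest 1798 each; 1130 frames reaches minute 0, so 0 × 18 + 0 × 2 = 0 labels have been skipped so far.
Adding those back, label number 1130 + 0 = 1130 at 30 labels/s is 37 s + 20 f = 0 h 0 min 37 s frame 20, i.e. 00:00:37;20.

00:00:37;20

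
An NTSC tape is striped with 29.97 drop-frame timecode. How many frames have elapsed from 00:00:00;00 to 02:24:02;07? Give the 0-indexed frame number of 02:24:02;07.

259007

As if non-drop at 30 labels/s: (2 × 3600 + 24 × 60 + 2) × 30 + 7 = 259267.
Minute boundaries passed: 144; those not divisible by 10: 144 − 14 = 130; dropped labels = 2 × 130 = 260.
Actual frame index = 259267 − 260 = 259007.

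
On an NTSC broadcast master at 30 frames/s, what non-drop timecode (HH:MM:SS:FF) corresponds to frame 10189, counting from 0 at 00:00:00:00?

10189 ÷ 30 = 339 full seconds, remainder 19 frames.
339 s = 0 h 5 min 39 s.
Timecode: 00:05:39:19.

00:05:39:19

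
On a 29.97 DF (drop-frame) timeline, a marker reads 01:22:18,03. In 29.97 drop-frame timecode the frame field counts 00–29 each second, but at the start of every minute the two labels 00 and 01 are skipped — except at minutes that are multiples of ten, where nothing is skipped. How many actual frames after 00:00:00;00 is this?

147995

As if non-drop at 30 labels/s: (1 × 3600 + 22 × 60 + 18) × 30 + 3 = 148143.
Minute boundaries passed: 82; those not divisible by 10: 82 − 8 = 74; dropped labels = 2 × 74 = 148.
Actual frame index = 148143 − 148 = 147995.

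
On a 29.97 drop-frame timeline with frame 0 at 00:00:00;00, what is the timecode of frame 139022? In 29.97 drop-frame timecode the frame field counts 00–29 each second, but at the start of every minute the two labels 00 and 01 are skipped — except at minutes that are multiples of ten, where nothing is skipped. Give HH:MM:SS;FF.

01:17:18;22

Ten DF minutes hold 17982 frames, so frame 139022 lies in block 7 (frames 125874–143855) with 13148 frames into that block.
The block's first minute is 1800 frames and the rest 1798 each; 13148 frames reaches minute 7, so 7 × 18 + 7 × 2 = 140 labels have been skipped so far.
Adding those back, label number 139022 + 140 = 139162 at 30 labels/s is 4638 s + 22 f = 1 h 17 min 18 s frame 22, i.e. 01:17:18;22.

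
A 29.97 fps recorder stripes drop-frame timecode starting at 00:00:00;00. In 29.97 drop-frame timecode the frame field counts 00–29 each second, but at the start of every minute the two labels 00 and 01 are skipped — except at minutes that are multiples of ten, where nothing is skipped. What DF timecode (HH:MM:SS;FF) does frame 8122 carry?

Each 10-minute DF block holds 10 × 60 × 30 − 9 × 2 = 17982 frames. 8122 ÷ 17982 → 0 full blocks, remainder 8122.
Within the partial block the first minute is 1800 frames and each further minute 1798, so 4 further minute boundaries passed. Total skipped labels = 18 × 0 + 2 × 4 = 8.
Non-drop label index = 8122 + 8 = 8130; at 30 labels/s that is 00:04:31:00, i.e. DF 00:04:31;00.

00:04:31;00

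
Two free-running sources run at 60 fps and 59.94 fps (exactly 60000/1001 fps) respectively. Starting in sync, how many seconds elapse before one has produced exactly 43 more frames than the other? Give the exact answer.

The gap grows by |60000/1001 − 60| = 60/1001 frames per second.
Time for a 43-frame gap: 43 ÷ (60/1001) = 43043/60 s.

43043/60 seconds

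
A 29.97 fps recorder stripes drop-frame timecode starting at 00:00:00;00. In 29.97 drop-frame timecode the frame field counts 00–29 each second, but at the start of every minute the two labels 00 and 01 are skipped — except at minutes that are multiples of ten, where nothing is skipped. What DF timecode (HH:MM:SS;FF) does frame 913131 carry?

08:27:48;05

Each 10-minute DF block holds 10 × 60 × 30 − 9 × 2 = 17982 frames. 913131 ÷ 17982 → 50 full blocks, remainder 14031.
Within the partial block the first minute is 1800 frames and each further minute 1798, so 7 further minute boundaries passed. Total skipped labels = 18 × 50 + 2 × 7 = 914.
Non-drop label index = 913131 + 914 = 914045; at 30 labels/s that is 08:27:48:05, i.e. DF 08:27:48;05.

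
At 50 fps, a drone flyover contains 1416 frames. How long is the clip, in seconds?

28.32 seconds

Running time = 1416 / (50) = 28.32 s.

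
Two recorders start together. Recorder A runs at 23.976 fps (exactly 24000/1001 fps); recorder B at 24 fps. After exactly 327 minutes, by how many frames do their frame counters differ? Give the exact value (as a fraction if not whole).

470880/1001 frames

327 min = 19620 s.
A emits 24000/1001 × 19620 = 470880000/1001 frames; B emits 24 × 19620 = 470880.
Difference = 470880/1001 frames (≈ 470.4096); B is ahead of A.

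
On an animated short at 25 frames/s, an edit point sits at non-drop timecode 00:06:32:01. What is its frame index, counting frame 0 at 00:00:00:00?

Total seconds to the label: (0 × 3600 + 6 × 60 + 32) = 392.
Frame index = 392 × 25 + 1 = 9801.

9801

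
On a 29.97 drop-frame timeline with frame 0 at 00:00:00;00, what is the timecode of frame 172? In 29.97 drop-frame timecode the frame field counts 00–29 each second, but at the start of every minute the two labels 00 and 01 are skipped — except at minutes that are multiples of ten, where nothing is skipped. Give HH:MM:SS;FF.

Ten DF minutes hold 17982 frames, so frame 172 lies in block 0 (frames 0–17981) with 172 frames into that block.
The block's first minute is 1800 frames and the rest 1798 each; 172 frames reaches minute 0, so 0 × 18 + 0 × 2 = 0 labels have been skipped so far.
Adding those back, label number 172 + 0 = 172 at 30 labels/s is 5 s + 22 f = 0 h 0 min 5 s frame 22, i.e. 00:00:05;22.

00:00:05;22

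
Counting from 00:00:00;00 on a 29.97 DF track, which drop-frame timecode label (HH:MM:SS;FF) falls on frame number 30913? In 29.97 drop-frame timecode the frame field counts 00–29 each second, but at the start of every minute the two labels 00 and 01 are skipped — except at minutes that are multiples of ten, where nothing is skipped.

Each 10-minute DF block holds 10 × 60 × 30 − 9 × 2 = 17982 frames. 30913 ÷ 17982 → 1 full block, remainder 12931.
Within the partial block the first minute is 1800 frames and each further minute 1798, so 7 further minute boundaries passed. Total skipped labels = 18 × 1 + 2 × 7 = 32.
Non-drop label index = 30913 + 32 = 30945; at 30 labels/s that is 00:17:11:15, i.e. DF 00:17:11;15.

00:17:11;15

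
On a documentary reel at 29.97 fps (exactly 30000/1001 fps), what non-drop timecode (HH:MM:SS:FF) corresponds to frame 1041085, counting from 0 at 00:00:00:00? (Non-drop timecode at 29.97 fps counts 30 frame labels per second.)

1041085 ÷ 30 = 34702 full seconds, remainder 25 frames.
34702 s = 9 h 38 min 22 s.
Timecode: 09:38:22:25.

09:38:22:25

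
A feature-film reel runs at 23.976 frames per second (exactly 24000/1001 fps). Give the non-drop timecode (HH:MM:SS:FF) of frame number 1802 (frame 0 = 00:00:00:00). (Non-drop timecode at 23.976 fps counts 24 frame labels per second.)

1802 ÷ 24 = 75 full seconds, remainder 2 frames.
75 s = 0 h 1 min 15 s.
Timecode: 00:01:15:02.

00:01:15:02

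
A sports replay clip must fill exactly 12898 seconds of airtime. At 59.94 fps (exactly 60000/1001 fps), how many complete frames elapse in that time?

Frames = 12898 × 60000/1001 = 773880000/1001 ≈ 773106.8931.
Complete frames: 773106.

773106 frames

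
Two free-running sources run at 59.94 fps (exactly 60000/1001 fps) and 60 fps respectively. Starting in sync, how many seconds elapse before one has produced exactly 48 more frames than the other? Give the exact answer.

The gap grows by |60 − 60000/1001| = 60/1001 frames per second.
Time for a 48-frame gap: 48 ÷ (60/1001) = 800.8 s.

800.8 seconds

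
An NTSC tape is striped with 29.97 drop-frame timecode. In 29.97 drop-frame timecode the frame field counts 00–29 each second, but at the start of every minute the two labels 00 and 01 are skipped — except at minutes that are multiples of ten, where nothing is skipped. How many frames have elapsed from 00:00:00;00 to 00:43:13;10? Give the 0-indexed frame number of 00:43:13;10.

As if non-drop at 30 labels/s: (0 × 3600 + 43 × 60 + 13) × 30 + 10 = 77800.
Minute boundaries passed: 43; those not divisible by 10: 43 − 4 = 39; dropped labels = 2 × 39 = 78.
Actual frame index = 77800 − 78 = 77722.

77722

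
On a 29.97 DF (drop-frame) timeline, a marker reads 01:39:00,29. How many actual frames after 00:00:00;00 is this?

Complete 10-minute blocks: 9, each 17982 frames → 161838.
Remaining 9 whole minutes in the current block: 1800 + 8 × 1798 = 16184 frames.
Within the current minute: 0 × 30 + 29 − 2 = 27 (labels ;00/;01 skipped at this minute). Total = 161838 + 16184 + 27 = 178049.

178049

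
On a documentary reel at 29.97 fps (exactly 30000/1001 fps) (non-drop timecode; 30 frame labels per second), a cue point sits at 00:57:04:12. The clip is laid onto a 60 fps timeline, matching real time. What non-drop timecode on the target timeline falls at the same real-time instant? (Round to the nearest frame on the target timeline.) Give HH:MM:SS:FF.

00:57:07:49

Source frame index: (0×3600 + 57×60 + 4) × 30 + 12 = 102732.
Real time: 102732 / (30000/1001) = 8569561/2500 s.
Target frame: (8569561/2500) × (60) = 25708683/125 ≈ 205669.464 → 205669.
At 60 labels/s: frame 205669 → 00:57:07:49.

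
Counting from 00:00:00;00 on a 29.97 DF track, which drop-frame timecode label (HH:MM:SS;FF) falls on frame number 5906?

Each 10-minute DF block holds 10 × 60 × 30 − 9 × 2 = 17982 frames. 5906 ÷ 17982 → 0 full blocks, remainder 5906.
Within the partial block the first minute is 1800 frames and each further minute 1798, so 3 further minute boundaries passed. Total skipped labels = 18 × 0 + 2 × 3 = 6.
Non-drop label index = 5906 + 6 = 5912; at 30 labels/s that is 00:03:17:02, i.e. DF 00:03:17;02.

00:03:17;02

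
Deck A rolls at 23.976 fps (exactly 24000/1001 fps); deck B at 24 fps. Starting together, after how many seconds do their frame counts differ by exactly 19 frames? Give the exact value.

The gap grows by |24 − 24000/1001| = 24/1001 frames per second.
Time for a 19-frame gap: 19 ÷ (24/1001) = 19019/24 s.

19019/24 seconds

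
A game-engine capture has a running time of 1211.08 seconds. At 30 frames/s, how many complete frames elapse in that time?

36332 frames

Frames = 1211.08 × 30 = 181662/5 ≈ 36332.4000.
Complete frames: 36332.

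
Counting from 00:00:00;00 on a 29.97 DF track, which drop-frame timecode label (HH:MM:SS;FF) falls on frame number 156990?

Each 10-minute DF block holds 10 × 60 × 30 − 9 × 2 = 17982 frames. 156990 ÷ 17982 → 8 full blocks, remainder 13134.
Within the partial block the first minute is 1800 frames and each further minute 1798, so 7 further minute boundaries passed. Total skipped labels = 18 × 8 + 2 × 7 = 158.
Non-drop label index = 156990 + 158 = 157148; at 30 labels/s that is 01:27:18:08, i.e. DF 01:27:18;08.

01:27:18;08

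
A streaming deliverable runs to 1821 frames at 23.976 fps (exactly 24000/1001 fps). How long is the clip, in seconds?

75.950875 seconds

Running time = 1821 / (24000/1001) = 75.950875 s.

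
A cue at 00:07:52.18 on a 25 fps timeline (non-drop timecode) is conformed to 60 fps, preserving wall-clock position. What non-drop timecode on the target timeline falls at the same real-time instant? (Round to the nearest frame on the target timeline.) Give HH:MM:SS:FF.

00:07:52:43

Source frame index: (0×3600 + 7×60 + 52) × 25 + 18 = 11818.
Real time: 11818 / (25) = 11818/25 s.
Target frame: (11818/25) × (60) = 141816/5 ≈ 28363.200 → 28363.
At 60 labels/s: frame 28363 → 00:07:52:43.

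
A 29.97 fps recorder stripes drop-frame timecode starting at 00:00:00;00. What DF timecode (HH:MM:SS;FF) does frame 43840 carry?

00:24:22;24

Ten DF minutes hold 17982 frames, so frame 43840 lies in block 2 (frames 35964–53945) with 7876 frames into that block.
The block's first minute is 1800 frames and the rest 1798 each; 7876 frames reaches minute 4, so 2 × 18 + 4 × 2 = 44 labels have been skipped so far.
Adding those back, label number 43840 + 44 = 43884 at 30 labels/s is 1462 s + 24 f = 0 h 24 min 22 s frame 24, i.e. 00:24:22;24.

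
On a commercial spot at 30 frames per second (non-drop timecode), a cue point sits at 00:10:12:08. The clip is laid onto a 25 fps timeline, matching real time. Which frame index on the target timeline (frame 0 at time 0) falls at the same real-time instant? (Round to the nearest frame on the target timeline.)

Source frame index: (0×3600 + 10×60 + 12) × 30 + 8 = 18368.
Real time: 18368 / (30) = 9184/15 s.
Target frame: (9184/15) × (25) = 45920/3 ≈ 15306.667 → 15307.

frame 15307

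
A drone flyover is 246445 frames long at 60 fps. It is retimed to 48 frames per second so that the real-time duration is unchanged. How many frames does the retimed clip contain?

197156 frames

Target frames = source frames × (target rate / source rate) = 246445 × (48)/(60) = 246445 × 4/5 = 197156.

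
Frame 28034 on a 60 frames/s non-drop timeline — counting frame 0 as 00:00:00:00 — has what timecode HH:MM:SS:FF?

28034 ÷ 60 = 467 full seconds, remainder 14 frames.
467 s = 0 h 7 min 47 s.
Timecode: 00:07:47:14.

00:07:47:14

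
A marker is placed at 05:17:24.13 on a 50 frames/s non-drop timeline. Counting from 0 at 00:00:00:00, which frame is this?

Total seconds to the label: (5 × 3600 + 17 × 60 + 24) = 19044.
Frame index = 19044 × 50 + 13 = 952213.

952213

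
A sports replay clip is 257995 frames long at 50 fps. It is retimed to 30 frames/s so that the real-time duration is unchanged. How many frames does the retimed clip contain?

Target frames = source frames × (target rate / source rate) = 257995 × (30)/(50) = 257995 × 3/5 = 154797.

154797 frames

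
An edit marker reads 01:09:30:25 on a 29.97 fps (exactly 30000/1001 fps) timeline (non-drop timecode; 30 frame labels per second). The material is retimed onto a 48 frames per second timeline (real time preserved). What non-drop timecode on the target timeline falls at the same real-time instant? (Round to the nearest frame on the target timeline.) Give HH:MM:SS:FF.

01:09:35:00

Source frame index: (1×3600 + 9×60 + 30) × 30 + 25 = 125125.
Real time: 125125 / (30000/1001) = 1002001/240 s.
Target frame: (1002001/240) × (48) = 1002001/5 ≈ 200400.200 → 200400.
At 48 labels/s: frame 200400 → 01:09:35:00.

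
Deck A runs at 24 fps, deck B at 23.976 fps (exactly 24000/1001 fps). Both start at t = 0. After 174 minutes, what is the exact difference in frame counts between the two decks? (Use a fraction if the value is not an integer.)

174 min = 10440 s.
A emits 24 × 10440 = 250560 frames; B emits 24000/1001 × 10440 = 250560000/1001.
Difference = 250560/1001 frames (≈ 250.3097); B is behind A.

250560/1001 frames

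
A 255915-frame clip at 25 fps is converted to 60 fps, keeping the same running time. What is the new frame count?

614196 frames

Target frames = source frames × (target rate / source rate) = 255915 × (60)/(25) = 255915 × 12/5 = 614196.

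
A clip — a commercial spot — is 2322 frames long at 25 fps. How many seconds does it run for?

Running time = 2322 / (25) = 92.88 s.

92.88 seconds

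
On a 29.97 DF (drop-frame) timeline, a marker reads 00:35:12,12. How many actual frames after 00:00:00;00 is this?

Complete 10-minute blocks: 3, each 17982 frames → 53946.
Remaining 5 whole minutes in the current block: 1800 + 4 × 1798 = 8992 frames.
Within the current minute: 12 × 30 + 12 − 2 = 370 (labels ;00/;01 skipped at this minute). Total = 53946 + 8992 + 370 = 63308.

63308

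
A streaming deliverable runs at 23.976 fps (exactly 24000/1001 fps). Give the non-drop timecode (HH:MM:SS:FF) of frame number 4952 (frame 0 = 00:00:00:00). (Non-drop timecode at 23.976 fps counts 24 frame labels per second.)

4952 ÷ 24 = 206 full seconds, remainder 8 frames.
206 s = 0 h 3 min 26 s.
Timecode: 00:03:26:08.

00:03:26:08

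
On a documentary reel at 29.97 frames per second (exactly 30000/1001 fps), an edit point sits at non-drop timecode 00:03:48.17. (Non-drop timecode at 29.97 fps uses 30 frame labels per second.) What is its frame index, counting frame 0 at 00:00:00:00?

frame 6857

Total seconds to the label: (0 × 3600 + 3 × 60 + 48) = 228.
Frame index = 228 × 30 + 17 = 6857.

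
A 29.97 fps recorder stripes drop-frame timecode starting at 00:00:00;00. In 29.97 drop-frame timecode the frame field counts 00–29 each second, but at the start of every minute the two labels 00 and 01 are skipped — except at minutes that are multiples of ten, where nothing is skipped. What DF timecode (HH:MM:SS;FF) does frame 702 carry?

Each 10-minute DF block holds 10 × 60 × 30 − 9 × 2 = 17982 frames. 702 ÷ 17982 → 0 full blocks, remainder 702.
Within the partial block the first minute is 1800 frames and each further minute 1798, so 0 further minute boundaries passed. Total skipped labels = 18 × 0 + 2 × 0 = 0.
Non-drop label index = 702 + 0 = 702; at 30 labels/s that is 00:00:23:12, i.e. DF 00:00:23;12.

00:00:23;12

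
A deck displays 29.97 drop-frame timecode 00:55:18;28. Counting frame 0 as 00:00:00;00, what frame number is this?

Complete 10-minute blocks: 5, each 17982 frames → 89910.
Remaining 5 whole minutes in the current block: 1800 + 4 × 1798 = 8992 frames.
Within the current minute: 18 × 30 + 28 − 2 = 566 (labels ;00/;01 skipped at this minute). Total = 89910 + 8992 + 566 = 99468.

99468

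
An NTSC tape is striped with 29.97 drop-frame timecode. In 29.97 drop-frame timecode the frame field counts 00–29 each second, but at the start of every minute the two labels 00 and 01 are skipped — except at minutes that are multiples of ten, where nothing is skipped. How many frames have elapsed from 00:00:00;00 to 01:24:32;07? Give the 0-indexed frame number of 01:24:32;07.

Complete 10-minute blocks: 8, each 17982 frames → 143856.
Remaining 4 whole minutes in the current block: 1800 + 3 × 1798 = 7194 frames.
Within the current minute: 32 × 30 + 7 − 2 = 965 (labels ;00/;01 skipped at this minute). Total = 143856 + 7194 + 965 = 152015.

152015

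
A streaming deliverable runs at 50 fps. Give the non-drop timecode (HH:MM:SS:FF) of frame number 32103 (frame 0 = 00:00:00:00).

00:10:42:03

32103 ÷ 50 = 642 full seconds, remainder 3 frames.
642 s = 0 h 10 min 42 s.
Timecode: 00:10:42:03.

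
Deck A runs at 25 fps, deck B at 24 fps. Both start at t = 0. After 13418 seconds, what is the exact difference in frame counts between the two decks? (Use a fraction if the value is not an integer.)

13418 frames

A emits 25 × 13418 = 335450 frames; B emits 24 × 13418 = 322032.
Difference = 13418 frames; B is behind A.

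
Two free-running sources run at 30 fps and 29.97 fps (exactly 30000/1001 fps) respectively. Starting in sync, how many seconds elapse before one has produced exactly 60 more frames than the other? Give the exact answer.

The gap grows by |30000/1001 − 30| = 30/1001 frames per second.
Time for a 60-frame gap: 60 ÷ (30/1001) = 2002 s.

2002 seconds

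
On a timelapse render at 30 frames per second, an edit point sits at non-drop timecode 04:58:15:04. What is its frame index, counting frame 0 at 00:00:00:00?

Total seconds to the label: (4 × 3600 + 58 × 60 + 15) = 17895.
Frame index = 17895 × 30 + 4 = 536854.

frame 536854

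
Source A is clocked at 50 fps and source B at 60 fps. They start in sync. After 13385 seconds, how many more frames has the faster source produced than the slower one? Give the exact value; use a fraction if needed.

133850 frames

A emits 50 × 13385 = 669250 frames; B emits 60 × 13385 = 803100.
Difference = 133850 frames; B is ahead of A.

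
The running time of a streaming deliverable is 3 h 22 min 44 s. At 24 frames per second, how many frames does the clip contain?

3 h 22 min 44 s = 12164 s.
Frames = 12164 × 24 = 291936.

291936 frames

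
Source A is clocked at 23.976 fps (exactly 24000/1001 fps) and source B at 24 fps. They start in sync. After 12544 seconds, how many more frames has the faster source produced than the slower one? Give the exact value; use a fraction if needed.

43008/143 frames

A emits 24000/1001 × 12544 = 43008000/143 frames; B emits 24 × 12544 = 301056.
Difference = 43008/143 frames (≈ 300.7552); B is ahead of A.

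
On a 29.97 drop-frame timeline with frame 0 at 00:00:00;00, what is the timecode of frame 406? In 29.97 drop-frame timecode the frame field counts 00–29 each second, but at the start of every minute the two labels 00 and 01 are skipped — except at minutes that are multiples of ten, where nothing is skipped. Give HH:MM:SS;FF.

Ten DF minutes hold 17982 frames, so frame 406 lies in block 0 (frames 0–17981) with 406 frames into that block.
The block's first minute is 1800 frames and the rest 1798 each; 406 frames reaches minute 0, so 0 × 18 + 0 × 2 = 0 labels have been skipped so far.
Adding those back, label number 406 + 0 = 406 at 30 labels/s is 13 s + 16 f = 0 h 0 min 13 s frame 16, i.e. 00:00:13;16.

00:00:13;16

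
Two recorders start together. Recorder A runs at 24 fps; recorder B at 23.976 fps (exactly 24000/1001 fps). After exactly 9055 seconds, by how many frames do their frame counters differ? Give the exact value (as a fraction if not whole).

217320/1001 frames

A emits 24 × 9055 = 217320 frames; B emits 24000/1001 × 9055 = 217320000/1001.
Difference = 217320/1001 frames (≈ 217.1029); B is behind A.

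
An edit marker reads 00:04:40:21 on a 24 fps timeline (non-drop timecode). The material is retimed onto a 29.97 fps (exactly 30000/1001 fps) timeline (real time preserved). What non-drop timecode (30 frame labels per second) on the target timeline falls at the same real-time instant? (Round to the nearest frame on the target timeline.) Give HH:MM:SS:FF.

00:04:40:18

Source frame index: (0×3600 + 4×60 + 40) × 24 + 21 = 6741.
Real time: 6741 / (24) = 2247/8 s.
Target frame: (2247/8) × (30000/1001) = 1203750/143 ≈ 8417.832 → 8418.
At 30 labels/s: frame 8418 → 00:04:40:18.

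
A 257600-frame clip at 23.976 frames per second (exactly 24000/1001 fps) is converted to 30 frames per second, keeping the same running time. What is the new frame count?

Target frames = source frames × (target rate / source rate) = 257600 × (30)/(24000/1001) = 257600 × 1001/800 = 322322.

322322 frames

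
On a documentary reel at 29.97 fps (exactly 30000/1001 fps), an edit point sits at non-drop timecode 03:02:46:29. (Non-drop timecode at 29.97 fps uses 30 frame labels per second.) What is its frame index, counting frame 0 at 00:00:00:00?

frame 329009

Total seconds to the label: (3 × 3600 + 2 × 60 + 46) = 10966.
Frame index = 10966 × 30 + 29 = 329009.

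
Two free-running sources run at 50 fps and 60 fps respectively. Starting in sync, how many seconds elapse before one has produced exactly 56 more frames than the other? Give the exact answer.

The gap grows by |60 − 50| = 10 frames per second.
Time for a 56-frame gap: 56 ÷ (10) = 5.6 s.

5.6 seconds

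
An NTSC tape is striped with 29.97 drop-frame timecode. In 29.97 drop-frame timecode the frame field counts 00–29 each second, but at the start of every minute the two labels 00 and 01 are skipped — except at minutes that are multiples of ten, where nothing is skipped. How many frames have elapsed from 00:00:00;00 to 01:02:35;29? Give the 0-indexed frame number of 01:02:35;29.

As if non-drop at 30 labels/s: (1 × 3600 + 2 × 60 + 35) × 30 + 29 = 112679.
Minute boundaries passed: 62; those not divisible by 10: 62 − 6 = 56; dropped labels = 2 × 56 = 112.
Actual frame index = 112679 − 112 = 112567.

112567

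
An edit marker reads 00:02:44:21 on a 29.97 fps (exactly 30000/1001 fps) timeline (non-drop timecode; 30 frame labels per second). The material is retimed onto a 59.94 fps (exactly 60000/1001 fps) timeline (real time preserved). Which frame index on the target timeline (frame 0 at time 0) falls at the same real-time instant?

Source frame index: (0×3600 + 2×60 + 44) × 30 + 21 = 4941.
Real time: 4941 / (30000/1001) = 1648647/10000 s.
Target frame: (1648647/10000) × (60000/1001) = 9882.

frame 9882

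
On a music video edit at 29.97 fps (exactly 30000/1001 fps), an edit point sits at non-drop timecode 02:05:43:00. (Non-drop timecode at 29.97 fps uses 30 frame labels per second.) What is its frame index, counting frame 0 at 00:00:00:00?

frame 226290

Total seconds to the label: (2 × 3600 + 5 × 60 + 43) = 7543.
Frame index = 7543 × 30 + 0 = 226290.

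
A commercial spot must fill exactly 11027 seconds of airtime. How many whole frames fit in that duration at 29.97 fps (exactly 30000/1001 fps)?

330479 frames

Frames = 11027 × 30000/1001 = 330810000/1001 ≈ 330479.5205.
Complete frames: 330479.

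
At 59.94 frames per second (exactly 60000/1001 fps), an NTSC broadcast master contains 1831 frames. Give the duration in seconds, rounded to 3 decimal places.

30.547 seconds

Running time = 1831 × 1001/60000 = 1832831/60000 s ≈ 30.547 s.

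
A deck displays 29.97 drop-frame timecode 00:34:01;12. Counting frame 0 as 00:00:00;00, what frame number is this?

Complete 10-minute blocks: 3, each 17982 frames → 53946.
Remaining 4 whole minutes in the current block: 1800 + 3 × 1798 = 7194 frames.
Within the current minute: 1 × 30 + 12 − 2 = 40 (labels ;00/;01 skipped at this minute). Total = 53946 + 7194 + 40 = 61180.

61180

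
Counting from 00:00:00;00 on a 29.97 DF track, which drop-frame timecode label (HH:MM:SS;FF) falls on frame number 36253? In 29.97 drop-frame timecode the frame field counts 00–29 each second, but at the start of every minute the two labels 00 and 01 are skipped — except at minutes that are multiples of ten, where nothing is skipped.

00:20:09;19

Ten DF minutes hold 17982 frames, so frame 36253 lies in block 2 (frames 35964–53945) with 289 frames into that block.
The block's first minute is 1800 frames and the rest 1798 each; 289 frames reaches minute 0, so 2 × 18 + 0 × 2 = 36 labels have been skipped so far.
Adding those back, label number 36253 + 36 = 36289 at 30 labels/s is 1209 s + 19 f = 0 h 20 min 9 s frame 19, i.e. 00:20:09;19.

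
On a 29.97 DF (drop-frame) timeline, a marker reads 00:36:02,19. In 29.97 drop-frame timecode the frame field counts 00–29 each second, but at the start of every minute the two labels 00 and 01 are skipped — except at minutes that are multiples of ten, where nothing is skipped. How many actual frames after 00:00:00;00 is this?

64813

As if non-drop at 30 labels/s: (0 × 3600 + 36 × 60 + 2) × 30 + 19 = 64879.
Minute boundaries passed: 36; those not divisible by 10: 36 − 3 = 33; dropped labels = 2 × 33 = 66.
Actual frame index = 64879 − 66 = 64813.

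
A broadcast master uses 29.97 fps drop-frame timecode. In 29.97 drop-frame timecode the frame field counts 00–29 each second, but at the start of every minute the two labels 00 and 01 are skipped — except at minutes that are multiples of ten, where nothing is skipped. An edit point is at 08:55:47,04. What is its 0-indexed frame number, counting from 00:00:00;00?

Complete 10-minute blocks: 53, each 17982 frames → 953046.
Remaining 5 whole minutes in the current block: 1800 + 4 × 1798 = 8992 frames.
Within the current minute: 47 × 30 + 4 − 2 = 1412 (labels ;00/;01 skipped at this minute). Total = 953046 + 8992 + 1412 = 963450.

963450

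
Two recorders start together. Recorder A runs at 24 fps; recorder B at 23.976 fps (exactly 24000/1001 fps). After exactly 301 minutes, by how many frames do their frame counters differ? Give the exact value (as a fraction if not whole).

61920/143 frames

301 min = 18060 s.
A emits 24 × 18060 = 433440 frames; B emits 24000/1001 × 18060 = 61920000/143.
Difference = 61920/143 frames (≈ 433.0070); B is behind A.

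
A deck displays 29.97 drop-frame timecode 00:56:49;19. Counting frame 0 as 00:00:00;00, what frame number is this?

102187

As if non-drop at 30 labels/s: (0 × 3600 + 56 × 60 + 49) × 30 + 19 = 102289.
Minute boundaries passed: 56; those not divisible by 10: 56 − 5 = 51; dropped labels = 2 × 51 = 102.
Actual frame index = 102289 − 102 = 102187.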